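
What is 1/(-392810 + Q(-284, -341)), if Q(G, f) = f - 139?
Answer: -1/393290 ≈ -2.5427e-6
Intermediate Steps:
Q(G, f) = -139 + f
1/(-392810 + Q(-284, -341)) = 1/(-392810 + (-139 - 341)) = 1/(-392810 - 480) = 1/(-393290) = -1/393290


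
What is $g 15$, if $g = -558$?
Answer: $-8370$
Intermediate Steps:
$g 15 = \left(-558\right) 15 = -8370$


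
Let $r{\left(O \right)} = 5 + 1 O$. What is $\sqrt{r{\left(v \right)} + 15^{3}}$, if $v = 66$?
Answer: $\sqrt{3446} \approx 58.703$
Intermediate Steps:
$r{\left(O \right)} = 5 + O$
$\sqrt{r{\left(v \right)} + 15^{3}} = \sqrt{\left(5 + 66\right) + 15^{3}} = \sqrt{71 + 3375} = \sqrt{3446}$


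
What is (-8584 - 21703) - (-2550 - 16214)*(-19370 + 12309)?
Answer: -132522891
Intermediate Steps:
(-8584 - 21703) - (-2550 - 16214)*(-19370 + 12309) = -30287 - (-18764)*(-7061) = -30287 - 1*132492604 = -30287 - 132492604 = -132522891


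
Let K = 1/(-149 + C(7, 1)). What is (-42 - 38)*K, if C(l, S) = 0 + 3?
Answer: 40/73 ≈ 0.54795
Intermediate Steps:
C(l, S) = 3
K = -1/146 (K = 1/(-149 + 3) = 1/(-146) = -1/146 ≈ -0.0068493)
(-42 - 38)*K = (-42 - 38)*(-1/146) = -80*(-1/146) = 40/73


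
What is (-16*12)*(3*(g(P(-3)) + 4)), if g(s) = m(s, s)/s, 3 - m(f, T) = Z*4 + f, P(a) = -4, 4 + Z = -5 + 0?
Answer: 3888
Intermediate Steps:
Z = -9 (Z = -4 + (-5 + 0) = -4 - 5 = -9)
m(f, T) = 39 - f (m(f, T) = 3 - (-9*4 + f) = 3 - (-36 + f) = 3 + (36 - f) = 39 - f)
g(s) = (39 - s)/s
(-16*12)*(3*(g(P(-3)) + 4)) = (-16*12)*(3*((39 - 1*(-4))/(-4) + 4)) = -576*(-(39 + 4)/4 + 4) = -576*(-¼*43 + 4) = -576*(-43/4 + 4) = -576*(-27)/4 = -192*(-81/4) = 3888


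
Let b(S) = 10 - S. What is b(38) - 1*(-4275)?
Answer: 4247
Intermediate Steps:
b(38) - 1*(-4275) = (10 - 1*38) - 1*(-4275) = (10 - 38) + 4275 = -28 + 4275 = 4247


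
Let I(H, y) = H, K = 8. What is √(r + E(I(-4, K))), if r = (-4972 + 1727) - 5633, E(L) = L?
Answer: I*√8882 ≈ 94.244*I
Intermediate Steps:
r = -8878 (r = -3245 - 5633 = -8878)
√(r + E(I(-4, K))) = √(-8878 - 4) = √(-8882) = I*√8882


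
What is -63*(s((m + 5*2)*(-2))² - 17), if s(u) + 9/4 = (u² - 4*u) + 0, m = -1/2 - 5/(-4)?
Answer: -18780237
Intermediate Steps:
m = ¾ (m = -1*½ - 5*(-¼) = -½ + 5/4 = ¾ ≈ 0.75000)
s(u) = -9/4 + u² - 4*u (s(u) = -9/4 + ((u² - 4*u) + 0) = -9/4 + (u² - 4*u) = -9/4 + u² - 4*u)
-63*(s((m + 5*2)*(-2))² - 17) = -63*((-9/4 + ((¾ + 5*2)*(-2))² - 4*(¾ + 5*2)*(-2))² - 17) = -63*((-9/4 + ((¾ + 10)*(-2))² - 4*(¾ + 10)*(-2))² - 17) = -63*((-9/4 + ((43/4)*(-2))² - 43*(-2))² - 17) = -63*((-9/4 + (-43/2)² - 4*(-43/2))² - 17) = -63*((-9/4 + 1849/4 + 86)² - 17) = -63*(546² - 17) = -63*(298116 - 17) = -63*298099 = -18780237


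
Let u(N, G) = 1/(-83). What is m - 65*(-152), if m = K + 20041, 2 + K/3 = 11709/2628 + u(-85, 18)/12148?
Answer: 1101434695337/36802366 ≈ 29928.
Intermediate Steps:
u(N, G) = -1/83
K = 271102251/36802366 (K = -6 + 3*(11709/2628 - 1/83/12148) = -6 + 3*(11709*(1/2628) - 1/83*1/12148) = -6 + 3*(1301/292 - 1/1008284) = -6 + 3*(163972149/36802366) = -6 + 491916447/36802366 = 271102251/36802366 ≈ 7.3664)
m = 737827319257/36802366 (m = 271102251/36802366 + 20041 = 737827319257/36802366 ≈ 20048.)
m - 65*(-152) = 737827319257/36802366 - 65*(-152) = 737827319257/36802366 - 1*(-9880) = 737827319257/36802366 + 9880 = 1101434695337/36802366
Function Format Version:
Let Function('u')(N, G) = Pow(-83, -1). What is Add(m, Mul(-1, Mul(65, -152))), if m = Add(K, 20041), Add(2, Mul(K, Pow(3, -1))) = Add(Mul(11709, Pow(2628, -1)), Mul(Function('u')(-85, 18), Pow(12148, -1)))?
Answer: Rational(1101434695337, 36802366) ≈ 29928.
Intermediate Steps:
Function('u')(N, G) = Rational(-1, 83)
K = Rational(271102251, 36802366) (K = Add(-6, Mul(3, Add(Mul(11709, Pow(2628, -1)), Mul(Rational(-1, 83), Pow(12148, -1))))) = Add(-6, Mul(3, Add(Mul(11709, Rational(1, 2628)), Mul(Rational(-1, 83), Rational(1, 12148))))) = Add(-6, Mul(3, Add(Rational(1301, 292), Rational(-1, 1008284)))) = Add(-6, Mul(3, Rational(163972149, 36802366))) = Add(-6, Rational(491916447, 36802366)) = Rational(271102251, 36802366) ≈ 7.3664)
m = Rational(737827319257, 36802366) (m = Add(Rational(271102251, 36802366), 20041) = Rational(737827319257, 36802366) ≈ 20048.)
Add(m, Mul(-1, Mul(65, -152))) = Add(Rational(737827319257, 36802366), Mul(-1, Mul(65, -152))) = Add(Rational(737827319257, 36802366), Mul(-1, -9880)) = Add(Rational(737827319257, 36802366), 9880) = Rational(1101434695337, 36802366)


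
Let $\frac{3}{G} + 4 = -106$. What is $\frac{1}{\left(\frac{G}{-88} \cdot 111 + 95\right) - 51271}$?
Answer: $- \frac{9680}{495383347} \approx -1.954 \cdot 10^{-5}$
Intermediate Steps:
$G = - \frac{3}{110}$ ($G = \frac{3}{-4 - 106} = \frac{3}{-110} = 3 \left(- \frac{1}{110}\right) = - \frac{3}{110} \approx -0.027273$)
$\frac{1}{\left(\frac{G}{-88} \cdot 111 + 95\right) - 51271} = \frac{1}{\left(- \frac{3}{110 \left(-88\right)} 111 + 95\right) - 51271} = \frac{1}{\left(\left(- \frac{3}{110}\right) \left(- \frac{1}{88}\right) 111 + 95\right) - 51271} = \frac{1}{\left(\frac{3}{9680} \cdot 111 + 95\right) - 51271} = \frac{1}{\left(\frac{333}{9680} + 95\right) - 51271} = \frac{1}{\frac{919933}{9680} - 51271} = \frac{1}{- \frac{495383347}{9680}} = - \frac{9680}{495383347}$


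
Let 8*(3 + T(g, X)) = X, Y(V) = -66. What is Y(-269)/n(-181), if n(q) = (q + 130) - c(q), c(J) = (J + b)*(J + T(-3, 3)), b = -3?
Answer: 33/16919 ≈ 0.0019505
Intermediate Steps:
T(g, X) = -3 + X/8
c(J) = (-3 + J)*(-21/8 + J) (c(J) = (J - 3)*(J + (-3 + (⅛)*3)) = (-3 + J)*(J + (-3 + 3/8)) = (-3 + J)*(J - 21/8) = (-3 + J)*(-21/8 + J))
n(q) = 977/8 - q² + 53*q/8 (n(q) = (q + 130) - (63/8 + q² - 45*q/8) = (130 + q) + (-63/8 - q² + 45*q/8) = 977/8 - q² + 53*q/8)
Y(-269)/n(-181) = -66/(977/8 - 1*(-181)² + (53/8)*(-181)) = -66/(977/8 - 1*32761 - 9593/8) = -66/(977/8 - 32761 - 9593/8) = -66/(-33838) = -66*(-1/33838) = 33/16919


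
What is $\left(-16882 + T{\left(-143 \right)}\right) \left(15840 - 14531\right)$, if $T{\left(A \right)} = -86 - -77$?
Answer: $-22110319$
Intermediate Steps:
$T{\left(A \right)} = -9$ ($T{\left(A \right)} = -86 + 77 = -9$)
$\left(-16882 + T{\left(-143 \right)}\right) \left(15840 - 14531\right) = \left(-16882 - 9\right) \left(15840 - 14531\right) = \left(-16891\right) 1309 = -22110319$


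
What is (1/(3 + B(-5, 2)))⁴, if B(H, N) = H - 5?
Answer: 1/2401 ≈ 0.00041649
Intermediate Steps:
B(H, N) = -5 + H
(1/(3 + B(-5, 2)))⁴ = (1/(3 + (-5 - 5)))⁴ = (1/(3 - 10))⁴ = (1/(-7))⁴ = (-⅐)⁴ = 1/2401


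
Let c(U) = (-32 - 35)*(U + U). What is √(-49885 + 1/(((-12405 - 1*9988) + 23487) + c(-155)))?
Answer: I*√5961687702774/10932 ≈ 223.35*I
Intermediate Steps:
c(U) = -134*U
√(-49885 + 1/(((-12405 - 1*9988) + 23487) + c(-155))) = √(-49885 + 1/(((-12405 - 1*9988) + 23487) - 134*(-155))) = √(-49885 + 1/(((-12405 - 9988) + 23487) + 20770)) = √(-49885 + 1/((-22393 + 23487) + 20770)) = √(-49885 + 1/(1094 + 20770)) = √(-49885 + 1/21864) = √(-1090685639/21864) = I*√5961687702774/10932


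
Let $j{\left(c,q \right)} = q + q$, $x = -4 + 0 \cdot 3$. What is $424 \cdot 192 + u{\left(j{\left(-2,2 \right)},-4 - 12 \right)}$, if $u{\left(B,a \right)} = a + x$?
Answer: $81388$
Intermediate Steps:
$x = -4$ ($x = -4 + 0 = -4$)
$j{\left(c,q \right)} = 2 q$
$u{\left(B,a \right)} = -4 + a$ ($u{\left(B,a \right)} = a - 4 = -4 + a$)
$424 \cdot 192 + u{\left(j{\left(-2,2 \right)},-4 - 12 \right)} = 424 \cdot 192 - 20 = 81408 - 20 = 81388$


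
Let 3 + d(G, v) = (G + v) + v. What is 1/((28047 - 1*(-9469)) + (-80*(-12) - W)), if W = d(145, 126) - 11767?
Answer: 1/49849 ≈ 2.0061e-5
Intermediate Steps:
d(G, v) = -3 + G + 2*v (d(G, v) = -3 + ((G + v) + v) = -3 + (G + 2*v) = -3 + G + 2*v)
W = -11373 (W = (-3 + 145 + 2*126) - 11767 = (-3 + 145 + 252) - 11767 = 394 - 11767 = -11373)
1/((28047 - 1*(-9469)) + (-80*(-12) - W)) = 1/((28047 - 1*(-9469)) + (-80*(-12) - 1*(-11373))) = 1/((28047 + 9469) + (960 + 11373)) = 1/(37516 + 12333) = 1/49849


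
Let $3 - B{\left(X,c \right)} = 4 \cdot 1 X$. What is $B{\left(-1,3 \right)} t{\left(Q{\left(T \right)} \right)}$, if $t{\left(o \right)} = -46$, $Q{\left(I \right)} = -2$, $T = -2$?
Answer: $-322$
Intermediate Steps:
$B{\left(X,c \right)} = 3 - 4 X$ ($B{\left(X,c \right)} = 3 - 4 \cdot 1 X = 3 - 4 X$)
$B{\left(-1,3 \right)} t{\left(Q{\left(T \right)} \right)} = \left(3 - -4\right) \left(-46\right) = \left(3 + 4\right) \left(-46\right) = 7 \left(-46\right) = -322$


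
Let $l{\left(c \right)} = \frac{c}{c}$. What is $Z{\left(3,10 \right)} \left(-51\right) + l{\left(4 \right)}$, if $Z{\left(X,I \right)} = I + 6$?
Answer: $-815$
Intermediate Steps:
$l{\left(c \right)} = 1$
$Z{\left(X,I \right)} = 6 + I$
$Z{\left(3,10 \right)} \left(-51\right) + l{\left(4 \right)} = \left(6 + 10\right) \left(-51\right) + 1 = 16 \left(-51\right) + 1 = -816 + 1 = -815$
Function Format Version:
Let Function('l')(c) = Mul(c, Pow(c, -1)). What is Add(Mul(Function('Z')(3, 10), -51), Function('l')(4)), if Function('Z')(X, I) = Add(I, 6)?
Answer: -815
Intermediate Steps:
Function('l')(c) = 1
Function('Z')(X, I) = Add(6, I)
Add(Mul(Function('Z')(3, 10), -51), Function('l')(4)) = Add(Mul(Add(6, 10), -51), 1) = Add(Mul(16, -51), 1) = Add(-816, 1) = -815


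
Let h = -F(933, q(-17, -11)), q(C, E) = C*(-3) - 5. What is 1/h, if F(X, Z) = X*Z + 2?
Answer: -1/42920 ≈ -2.3299e-5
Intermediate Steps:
q(C, E) = -5 - 3*C (q(C, E) = -3*C - 5 = -5 - 3*C)
F(X, Z) = 2 + X*Z
h = -42920 (h = -(2 + 933*(-5 - 3*(-17))) = -(2 + 933*(-5 + 51)) = -(2 + 933*46) = -(2 + 42918) = -1*42920 = -42920)
1/h = 1/(-42920) = -1/42920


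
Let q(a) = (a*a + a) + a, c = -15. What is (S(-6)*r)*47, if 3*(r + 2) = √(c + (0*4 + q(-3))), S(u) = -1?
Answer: 94 - 94*I*√3/3 ≈ 94.0 - 54.271*I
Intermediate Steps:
q(a) = a² + 2*a (q(a) = (a² + a) + a = (a + a²) + a = a² + 2*a)
r = -2 + 2*I*√3/3 (r = -2 + √(-15 + (0*4 - 3*(2 - 3)))/3 = -2 + √(-15 + (0 - 3*(-1)))/3 = -2 + √(-15 + (0 + 3))/3 = -2 + √(-15 + 3)/3 = -2 + √(-12)/3 = -2 + (2*I*√3)/3 = -2 + 2*I*√3/3 ≈ -2.0 + 1.1547*I)
(S(-6)*r)*47 = -(-2 + 2*I*√3/3)*47 = (2 - 2*I*√3/3)*47 = 94 - 94*I*√3/3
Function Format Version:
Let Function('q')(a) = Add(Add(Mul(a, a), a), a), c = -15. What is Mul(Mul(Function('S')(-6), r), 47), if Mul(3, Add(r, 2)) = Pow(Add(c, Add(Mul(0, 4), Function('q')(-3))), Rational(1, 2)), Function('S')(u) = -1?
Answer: Add(94, Mul(Rational(-94, 3), I, Pow(3, Rational(1, 2)))) ≈ Add(94.000, Mul(-54.271, I))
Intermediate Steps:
Function('q')(a) = Add(Pow(a, 2), Mul(2, a)) (Function('q')(a) = Add(Add(Pow(a, 2), a), a) = Add(Add(a, Pow(a, 2)), a) = Add(Pow(a, 2), Mul(2, a)))
r = Add(-2, Mul(Rational(2, 3), I, Pow(3, Rational(1, 2)))) (r = Add(-2, Mul(Rational(1, 3), Pow(Add(-15, Add(Mul(0, 4), Mul(-3, Add(2, -3)))), Rational(1, 2)))) = Add(-2, Mul(Rational(1, 3), Pow(Add(-15, Add(0, Mul(-3, -1))), Rational(1, 2)))) = Add(-2, Mul(Rational(1, 3), Pow(Add(-15, Add(0, 3)), Rational(1, 2)))) = Add(-2, Mul(Rational(1, 3), Pow(Add(-15, 3), Rational(1, 2)))) = Add(-2, Mul(Rational(1, 3), Pow(-12, Rational(1, 2)))) = Add(-2, Mul(Rational(1, 3), Mul(2, I, Pow(3, Rational(1, 2))))) = Add(-2, Mul(Rational(2, 3), I, Pow(3, Rational(1, 2)))) ≈ Add(-2.0000, Mul(1.1547, I)))
Mul(Mul(Function('S')(-6), r), 47) = Mul(Mul(-1, Add(-2, Mul(Rational(2, 3), I, Pow(3, Rational(1, 2))))), 47) = Mul(Add(2, Mul(Rational(-2, 3), I, Pow(3, Rational(1, 2)))), 47) = Add(94, Mul(Rational(-94, 3), I, Pow(3, Rational(1, 2))))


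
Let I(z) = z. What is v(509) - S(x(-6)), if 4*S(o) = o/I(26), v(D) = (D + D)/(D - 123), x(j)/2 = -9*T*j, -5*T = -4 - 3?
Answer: 29693/25090 ≈ 1.1835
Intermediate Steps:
T = 7/5 (T = -(-4 - 3)/5 = -1/5*(-7) = 7/5 ≈ 1.4000)
x(j) = -126*j/5 (x(j) = 2*(-63*j/5) = -126*j/5)
v(D) = 2*D/(-123 + D) (v(D) = (2*D)/(-123 + D) = 2*D/(-123 + D))
S(o) = o/104 (S(o) = (o/26)/4 = o/104)
v(509) - S(x(-6)) = 2*509/(-123 + 509) - (-126/5*(-6))/104 = 2*509/386 - 756/(104*5) = 2*509*(1/386) - 1*189/130 = 509/193 - 189/130 = 29693/25090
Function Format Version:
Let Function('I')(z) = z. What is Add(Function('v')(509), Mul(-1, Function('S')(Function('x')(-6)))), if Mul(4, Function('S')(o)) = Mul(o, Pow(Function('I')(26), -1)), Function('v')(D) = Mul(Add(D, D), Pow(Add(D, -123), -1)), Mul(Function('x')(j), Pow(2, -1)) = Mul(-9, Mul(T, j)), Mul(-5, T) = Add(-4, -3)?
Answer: Rational(29693, 25090) ≈ 1.1835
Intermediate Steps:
T = Rational(7, 5) (T = Mul(Rational(-1, 5), Add(-4, -3)) = Mul(Rational(-1, 5), -7) = Rational(7, 5) ≈ 1.4000)
Function('x')(j) = Mul(Rational(-126, 5), j) (Function('x')(j) = Mul(2, Mul(-9, Mul(Rational(7, 5), j))) = Mul(2, Mul(Rational(-63, 5), j)) = Mul(Rational(-126, 5), j))
Function('v')(D) = Mul(2, D, Pow(Add(-123, D), -1)) (Function('v')(D) = Mul(Mul(2, D), Pow(Add(-123, D), -1)) = Mul(2, D, Pow(Add(-123, D), -1)))
Function('S')(o) = Mul(Rational(1, 104), o) (Function('S')(o) = Mul(Rational(1, 4), Mul(o, Pow(26, -1))) = Mul(Rational(1, 4), Mul(o, Rational(1, 26))) = Mul(Rational(1, 4), Mul(Rational(1, 26), o)) = Mul(Rational(1, 104), o))
Add(Function('v')(509), Mul(-1, Function('S')(Function('x')(-6)))) = Add(Mul(2, 509, Pow(Add(-123, 509), -1)), Mul(-1, Mul(Rational(1, 104), Mul(Rational(-126, 5), -6)))) = Add(Mul(2, 509, Pow(386, -1)), Mul(-1, Mul(Rational(1, 104), Rational(756, 5)))) = Add(Mul(2, 509, Rational(1, 386)), Mul(-1, Rational(189, 130))) = Add(Rational(509, 193), Rational(-189, 130)) = Rational(29693, 25090)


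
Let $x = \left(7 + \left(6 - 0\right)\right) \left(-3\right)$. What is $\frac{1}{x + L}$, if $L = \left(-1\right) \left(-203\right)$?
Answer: $\frac{1}{164} \approx 0.0060976$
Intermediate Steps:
$L = 203$
$x = -39$ ($x = \left(7 + \left(6 + 0\right)\right) \left(-3\right) = \left(7 + 6\right) \left(-3\right) = 13 \left(-3\right) = -39$)
$\frac{1}{x + L} = \frac{1}{-39 + 203} = \frac{1}{164}$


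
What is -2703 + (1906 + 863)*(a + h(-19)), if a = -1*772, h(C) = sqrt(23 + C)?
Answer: -2134833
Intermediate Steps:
a = -772
-2703 + (1906 + 863)*(a + h(-19)) = -2703 + (1906 + 863)*(-772 + sqrt(23 - 19)) = -2703 + 2769*(-772 + sqrt(4)) = -2703 + 2769*(-772 + 2) = -2703 + 2769*(-770) = -2703 - 2132130 = -2134833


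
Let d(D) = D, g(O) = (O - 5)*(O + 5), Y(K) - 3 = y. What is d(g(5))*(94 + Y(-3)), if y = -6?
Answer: 0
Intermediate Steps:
Y(K) = -3 (Y(K) = 3 - 6 = -3)
g(O) = (-5 + O)*(5 + O)
d(g(5))*(94 + Y(-3)) = (-25 + 5²)*(94 - 3) = (-25 + 25)*91 = 0*91 = 0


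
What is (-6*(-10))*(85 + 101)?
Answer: 11160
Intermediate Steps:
(-6*(-10))*(85 + 101) = 60*186 = 11160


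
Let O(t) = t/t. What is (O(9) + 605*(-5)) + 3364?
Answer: 340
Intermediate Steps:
O(t) = 1
(O(9) + 605*(-5)) + 3364 = (1 + 605*(-5)) + 3364 = (1 - 3025) + 3364 = -3024 + 3364 = 340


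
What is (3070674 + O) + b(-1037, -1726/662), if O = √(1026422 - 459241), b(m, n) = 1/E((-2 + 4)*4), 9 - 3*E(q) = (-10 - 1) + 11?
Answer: 9212023/3 + √567181 ≈ 3.0714e+6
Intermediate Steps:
E(q) = 3 (E(q) = 3 - ((-10 - 1) + 11)/3 = 3 - (-11 + 11)/3 = 3 - ⅓*0 = 3 + 0 = 3)
b(m, n) = ⅓ (b(m, n) = 1/3 = ⅓)
O = √567181 ≈ 753.11
(3070674 + O) + b(-1037, -1726/662) = (3070674 + √567181) + ⅓ = 9212023/3 + √567181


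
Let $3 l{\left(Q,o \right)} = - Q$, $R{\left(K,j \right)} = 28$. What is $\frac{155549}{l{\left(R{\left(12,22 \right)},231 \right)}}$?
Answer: $- \frac{466647}{28} \approx -16666.0$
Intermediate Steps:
$l{\left(Q,o \right)} = - \frac{Q}{3}$ ($l{\left(Q,o \right)} = \frac{\left(-1\right) Q}{3} = - \frac{Q}{3}$)
$\frac{155549}{l{\left(R{\left(12,22 \right)},231 \right)}} = \frac{155549}{\left(- \frac{1}{3}\right) 28} = \frac{155549}{- \frac{28}{3}} = 155549 \left(- \frac{3}{28}\right) = - \frac{466647}{28}$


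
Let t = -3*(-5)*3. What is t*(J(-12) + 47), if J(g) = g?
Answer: 1575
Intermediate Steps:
t = 45 (t = 15*3 = 45)
t*(J(-12) + 47) = 45*(-12 + 47) = 45*35 = 1575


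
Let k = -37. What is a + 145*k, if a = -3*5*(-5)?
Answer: -5290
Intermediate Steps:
a = 75 (a = -15*(-5) = 75)
a + 145*k = 75 + 145*(-37) = 75 - 5365 = -5290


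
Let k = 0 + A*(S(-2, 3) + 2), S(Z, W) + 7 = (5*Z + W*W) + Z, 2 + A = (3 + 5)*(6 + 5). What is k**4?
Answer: 224054542336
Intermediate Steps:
A = 86 (A = -2 + (3 + 5)*(6 + 5) = -2 + 8*11 = -2 + 88 = 86)
S(Z, W) = -7 + W**2 + 6*Z (S(Z, W) = -7 + ((5*Z + W*W) + Z) = -7 + ((5*Z + W**2) + Z) = -7 + ((W**2 + 5*Z) + Z) = -7 + (W**2 + 6*Z) = -7 + W**2 + 6*Z)
k = -688 (k = 0 + 86*((-7 + 3**2 + 6*(-2)) + 2) = 0 + 86*((-7 + 9 - 12) + 2) = 0 + 86*(-10 + 2) = 0 + 86*(-8) = 0 - 688 = -688)
k**4 = (-688)**4 = 224054542336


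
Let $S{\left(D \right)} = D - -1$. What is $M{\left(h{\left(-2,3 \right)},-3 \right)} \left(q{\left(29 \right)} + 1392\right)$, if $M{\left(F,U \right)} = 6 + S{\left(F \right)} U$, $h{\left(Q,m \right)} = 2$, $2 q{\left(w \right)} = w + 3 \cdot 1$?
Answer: $-4224$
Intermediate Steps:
$q{\left(w \right)} = \frac{3}{2} + \frac{w}{2}$ ($q{\left(w \right)} = \frac{w + 3 \cdot 1}{2} = \frac{w + 3}{2} = \frac{3 + w}{2} = \frac{3}{2} + \frac{w}{2}$)
$S{\left(D \right)} = 1 + D$ ($S{\left(D \right)} = D + 1 = 1 + D$)
$M{\left(F,U \right)} = 6 + U \left(1 + F\right)$ ($M{\left(F,U \right)} = 6 + \left(1 + F\right) U = 6 + U \left(1 + F\right)$)
$M{\left(h{\left(-2,3 \right)},-3 \right)} \left(q{\left(29 \right)} + 1392\right) = \left(6 - 3 \left(1 + 2\right)\right) \left(\left(\frac{3}{2} + \frac{1}{2} \cdot 29\right) + 1392\right) = \left(6 - 9\right) \left(\left(\frac{3}{2} + \frac{29}{2}\right) + 1392\right) = \left(6 - 9\right) \left(16 + 1392\right) = \left(-3\right) 1408 = -4224$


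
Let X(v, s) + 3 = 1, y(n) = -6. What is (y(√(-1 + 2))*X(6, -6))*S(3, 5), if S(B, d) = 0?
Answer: 0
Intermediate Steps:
X(v, s) = -2 (X(v, s) = -3 + 1 = -2)
(y(√(-1 + 2))*X(6, -6))*S(3, 5) = -6*(-2)*0 = 12*0 = 0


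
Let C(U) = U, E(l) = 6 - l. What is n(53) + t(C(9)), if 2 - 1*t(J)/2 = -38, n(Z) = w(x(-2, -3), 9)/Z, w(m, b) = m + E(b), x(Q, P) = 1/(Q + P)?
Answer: 21184/265 ≈ 79.940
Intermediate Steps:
x(Q, P) = 1/(P + Q)
w(m, b) = 6 + m - b (w(m, b) = m + (6 - b) = 6 + m - b)
n(Z) = -16/(5*Z) (n(Z) = (6 + 1/(-3 - 2) - 1*9)/Z = (6 + 1/(-5) - 9)/Z = (6 - 1/5 - 9)/Z = -16/(5*Z))
t(J) = 80 (t(J) = 4 - 2*(-38) = 4 + 76 = 80)
n(53) + t(C(9)) = -16/5/53 + 80 = -16/5*1/53 + 80 = -16/265 + 80 = 21184/265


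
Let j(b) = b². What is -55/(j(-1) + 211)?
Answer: -55/212 ≈ -0.25943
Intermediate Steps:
-55/(j(-1) + 211) = -55/((-1)² + 211) = -55/(1 + 211) = -55/212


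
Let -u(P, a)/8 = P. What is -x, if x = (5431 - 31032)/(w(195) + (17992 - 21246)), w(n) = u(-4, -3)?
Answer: -25601/3222 ≈ -7.9457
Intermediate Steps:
u(P, a) = -8*P
w(n) = 32 (w(n) = -8*(-4) = 32)
x = 25601/3222 (x = (5431 - 31032)/(32 + (17992 - 21246)) = -25601/(32 - 3254) = -25601/(-3222) = -25601*(-1/3222) = 25601/3222 ≈ 7.9457)
-x = -1*25601/3222 = -25601/3222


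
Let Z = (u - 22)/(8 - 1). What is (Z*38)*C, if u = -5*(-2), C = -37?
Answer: 16872/7 ≈ 2410.3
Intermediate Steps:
u = 10
Z = -12/7 (Z = (10 - 22)/(8 - 1) = -12/7 ≈ -1.7143)
(Z*38)*C = -12/7*38*(-37) = -456/7*(-37) = 16872/7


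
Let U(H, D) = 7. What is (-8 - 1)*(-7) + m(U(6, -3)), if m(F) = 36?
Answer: 99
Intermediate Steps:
(-8 - 1)*(-7) + m(U(6, -3)) = (-8 - 1)*(-7) + 36 = -9*(-7) + 36 = 63 + 36 = 99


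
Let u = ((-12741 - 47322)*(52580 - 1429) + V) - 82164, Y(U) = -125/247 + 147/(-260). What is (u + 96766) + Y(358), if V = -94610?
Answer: -15177470859033/4940 ≈ -3.0724e+9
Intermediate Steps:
Y(U) = -5293/4940 (Y(U) = -125*1/247 + 147*(-1/260) = -125/247 - 147/260 = -5293/4940)
u = -3072459287 (u = ((-12741 - 47322)*(52580 - 1429) - 94610) - 82164 = (-60063*51151 - 94610) - 82164 = (-3072282513 - 94610) - 82164 = -3072377123 - 82164 = -3072459287)
(u + 96766) + Y(358) = (-3072459287 + 96766) - 5293/4940 = -3072362521 - 5293/4940 = -15177470859033/4940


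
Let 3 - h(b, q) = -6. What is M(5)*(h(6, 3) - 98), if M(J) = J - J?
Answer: 0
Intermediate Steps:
h(b, q) = 9 (h(b, q) = 3 - 1*(-6) = 3 + 6 = 9)
M(J) = 0
M(5)*(h(6, 3) - 98) = 0*(9 - 98) = 0*(-89) = 0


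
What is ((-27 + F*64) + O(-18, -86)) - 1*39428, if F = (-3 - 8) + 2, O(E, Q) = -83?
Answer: -40114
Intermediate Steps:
F = -9 (F = -11 + 2 = -9)
((-27 + F*64) + O(-18, -86)) - 1*39428 = ((-27 - 9*64) - 83) - 1*39428 = ((-27 - 576) - 83) - 39428 = (-603 - 83) - 39428 = -686 - 39428 = -40114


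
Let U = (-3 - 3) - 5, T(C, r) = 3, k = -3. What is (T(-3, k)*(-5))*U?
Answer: 165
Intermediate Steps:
U = -11 (U = -6 - 5 = -11)
(T(-3, k)*(-5))*U = (3*(-5))*(-11) = -15*(-11) = 165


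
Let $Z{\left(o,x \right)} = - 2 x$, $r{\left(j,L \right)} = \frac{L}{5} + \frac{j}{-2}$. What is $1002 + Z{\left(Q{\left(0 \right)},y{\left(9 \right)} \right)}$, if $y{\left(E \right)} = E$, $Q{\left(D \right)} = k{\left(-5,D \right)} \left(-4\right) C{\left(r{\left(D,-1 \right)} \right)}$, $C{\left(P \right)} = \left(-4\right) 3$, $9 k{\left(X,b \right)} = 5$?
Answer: $984$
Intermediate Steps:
$k{\left(X,b \right)} = \frac{5}{9}$ ($k{\left(X,b \right)} = \frac{1}{9} \cdot 5 = \frac{5}{9}$)
$r{\left(j,L \right)} = - \frac{j}{2} + \frac{L}{5}$ ($r{\left(j,L \right)} = L \frac{1}{5} + j \left(- \frac{1}{2}\right) = \frac{L}{5} - \frac{j}{2} = - \frac{j}{2} + \frac{L}{5}$)
$C{\left(P \right)} = -12$
$Q{\left(D \right)} = \frac{80}{3}$ ($Q{\left(D \right)} = \frac{5}{9} \left(-4\right) \left(-12\right) = \left(- \frac{20}{9}\right) \left(-12\right) = \frac{80}{3}$)
$1002 + Z{\left(Q{\left(0 \right)},y{\left(9 \right)} \right)} = 1002 - 18 = 984$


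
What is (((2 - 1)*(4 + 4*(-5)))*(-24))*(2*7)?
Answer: 5376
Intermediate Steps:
(((2 - 1)*(4 + 4*(-5)))*(-24))*(2*7) = ((1*(4 - 20))*(-24))*14 = ((1*(-16))*(-24))*14 = -16*(-24)*14 = 384*14 = 5376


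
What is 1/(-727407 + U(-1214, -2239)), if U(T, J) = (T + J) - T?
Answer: -1/729646 ≈ -1.3705e-6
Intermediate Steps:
U(T, J) = J (U(T, J) = (J + T) - T = J)
1/(-727407 + U(-1214, -2239)) = 1/(-727407 - 2239) = 1/(-729646) = -1/729646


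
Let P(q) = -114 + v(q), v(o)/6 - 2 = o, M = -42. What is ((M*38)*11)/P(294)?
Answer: -2926/277 ≈ -10.563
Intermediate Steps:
v(o) = 12 + 6*o
P(q) = -102 + 6*q (P(q) = -114 + (12 + 6*q) = -102 + 6*q)
((M*38)*11)/P(294) = (-42*38*11)/(-102 + 6*294) = (-1596*11)/(-102 + 1764) = -17556/1662 = -17556*1/1662 = -2926/277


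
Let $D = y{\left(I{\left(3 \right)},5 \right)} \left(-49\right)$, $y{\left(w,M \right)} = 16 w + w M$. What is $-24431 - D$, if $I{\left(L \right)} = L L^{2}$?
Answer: $3352$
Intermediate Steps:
$I{\left(L \right)} = L^{3}$
$y{\left(w,M \right)} = 16 w + M w$
$D = -27783$ ($D = 3^{3} \left(16 + 5\right) \left(-49\right) = 27 \cdot 21 \left(-49\right) = 567 \left(-49\right) = -27783$)
$-24431 - D = -24431 - -27783 = -24431 + 27783 = 3352$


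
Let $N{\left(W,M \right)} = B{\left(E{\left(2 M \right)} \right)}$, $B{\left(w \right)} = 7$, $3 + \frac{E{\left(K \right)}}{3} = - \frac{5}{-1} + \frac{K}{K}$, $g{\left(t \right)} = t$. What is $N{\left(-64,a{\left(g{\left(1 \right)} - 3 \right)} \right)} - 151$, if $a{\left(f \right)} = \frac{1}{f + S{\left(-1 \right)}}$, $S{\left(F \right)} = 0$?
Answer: $-144$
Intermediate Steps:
$E{\left(K \right)} = 9$ ($E{\left(K \right)} = -9 + 3 \left(- \frac{5}{-1} + \frac{K}{K}\right) = -9 + 3 \left(\left(-5\right) \left(-1\right) + 1\right) = -9 + 3 \left(5 + 1\right) = -9 + 3 \cdot 6 = -9 + 18 = 9$)
$a{\left(f \right)} = \frac{1}{f}$ ($a{\left(f \right)} = \frac{1}{f + 0} = \frac{1}{f}$)
$N{\left(W,M \right)} = 7$
$N{\left(-64,a{\left(g{\left(1 \right)} - 3 \right)} \right)} - 151 = 7 - 151 = -144$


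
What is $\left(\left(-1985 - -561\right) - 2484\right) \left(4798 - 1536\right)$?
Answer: $-12747896$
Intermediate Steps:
$\left(\left(-1985 - -561\right) - 2484\right) \left(4798 - 1536\right) = \left(\left(-1985 + 561\right) - 2484\right) 3262 = \left(-1424 - 2484\right) 3262 = \left(-3908\right) 3262 = -12747896$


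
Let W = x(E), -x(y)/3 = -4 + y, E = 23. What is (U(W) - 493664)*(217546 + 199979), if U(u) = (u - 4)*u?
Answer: -204665327175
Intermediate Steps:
x(y) = 12 - 3*y (x(y) = -3*(-4 + y) = 12 - 3*y)
W = -57 (W = 12 - 3*23 = 12 - 69 = -57)
U(u) = u*(-4 + u) (U(u) = (-4 + u)*u = u*(-4 + u))
(U(W) - 493664)*(217546 + 199979) = (-57*(-4 - 57) - 493664)*(217546 + 199979) = (-57*(-61) - 493664)*417525 = (3477 - 493664)*417525 = -490187*417525 = -204665327175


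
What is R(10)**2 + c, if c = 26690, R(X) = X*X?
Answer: 36690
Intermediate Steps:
R(X) = X**2
R(10)**2 + c = (10**2)**2 + 26690 = 100**2 + 26690 = 10000 + 26690 = 36690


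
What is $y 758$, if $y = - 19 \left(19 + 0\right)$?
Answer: $-273638$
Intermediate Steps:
$y = -361$ ($y = \left(-19\right) 19 = -361$)
$y 758 = \left(-361\right) 758 = -273638$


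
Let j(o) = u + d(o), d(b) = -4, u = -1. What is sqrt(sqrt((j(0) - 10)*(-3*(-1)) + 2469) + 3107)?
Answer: sqrt(3107 + 2*sqrt(606)) ≈ 56.180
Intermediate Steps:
j(o) = -5 (j(o) = -1 - 4 = -5)
sqrt(sqrt((j(0) - 10)*(-3*(-1)) + 2469) + 3107) = sqrt(sqrt((-5 - 10)*(-3*(-1)) + 2469) + 3107) = sqrt(sqrt(-15*3 + 2469) + 3107) = sqrt(sqrt(-45 + 2469) + 3107) = sqrt(sqrt(2424) + 3107) = sqrt(2*sqrt(606) + 3107) = sqrt(3107 + 2*sqrt(606))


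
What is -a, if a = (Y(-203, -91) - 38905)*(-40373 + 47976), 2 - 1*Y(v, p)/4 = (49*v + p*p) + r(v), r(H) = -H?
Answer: 251241135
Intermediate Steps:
Y(v, p) = 8 - 192*v - 4*p**2 (Y(v, p) = 8 - 4*((49*v + p*p) - v) = 8 - 4*((49*v + p**2) - v) = 8 - 4*((p**2 + 49*v) - v) = 8 - 4*(p**2 + 48*v) = 8 + (-192*v - 4*p**2) = 8 - 192*v - 4*p**2)
a = -251241135 (a = ((8 - 192*(-203) - 4*(-91)**2) - 38905)*(-40373 + 47976) = ((8 + 38976 - 4*8281) - 38905)*7603 = ((8 + 38976 - 33124) - 38905)*7603 = (5860 - 38905)*7603 = -33045*7603 = -251241135)
-a = -1*(-251241135) = 251241135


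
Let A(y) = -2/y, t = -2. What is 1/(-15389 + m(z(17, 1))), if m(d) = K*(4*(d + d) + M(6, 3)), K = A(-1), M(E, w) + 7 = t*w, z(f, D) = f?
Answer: -1/15143 ≈ -6.6037e-5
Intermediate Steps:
M(E, w) = -7 - 2*w
K = 2 (K = -2/(-1) = -2*(-1) = 2)
m(d) = -26 + 16*d (m(d) = 2*(4*(d + d) + (-7 - 2*3)) = 2*(4*(2*d) + (-7 - 6)) = 2*(8*d - 13) = 2*(-13 + 8*d) = -26 + 16*d)
1/(-15389 + m(z(17, 1))) = 1/(-15389 + (-26 + 16*17)) = 1/(-15389 + (-26 + 272)) = 1/(-15389 + 246) = 1/(-15143) = -1/15143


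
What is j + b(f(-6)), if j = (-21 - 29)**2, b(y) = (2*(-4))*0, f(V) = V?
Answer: 2500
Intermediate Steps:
b(y) = 0 (b(y) = -8*0 = 0)
j = 2500 (j = (-50)**2 = 2500)
j + b(f(-6)) = 2500 + 0 = 2500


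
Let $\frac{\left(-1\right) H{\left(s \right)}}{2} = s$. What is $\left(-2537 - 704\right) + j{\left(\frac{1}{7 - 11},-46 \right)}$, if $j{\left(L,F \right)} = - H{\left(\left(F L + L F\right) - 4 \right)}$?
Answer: $-3203$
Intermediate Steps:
$H{\left(s \right)} = - 2 s$
$j{\left(L,F \right)} = -8 + 4 F L$ ($j{\left(L,F \right)} = - \left(-2\right) \left(\left(F L + L F\right) - 4\right) = - \left(-2\right) \left(\left(F L + F L\right) - 4\right) = - \left(-2\right) \left(2 F L - 4\right) = - \left(-2\right) \left(-4 + 2 F L\right) = - (8 - 4 F L) = -8 + 4 F L$)
$\left(-2537 - 704\right) + j{\left(\frac{1}{7 - 11},-46 \right)} = \left(-2537 - 704\right) - \left(8 + \frac{184}{7 - 11}\right) = -3241 - \left(8 + \frac{184}{-4}\right) = -3241 - \left(8 + 184 \left(- \frac{1}{4}\right)\right) = -3241 + \left(-8 + 46\right) = -3241 + 38 = -3203$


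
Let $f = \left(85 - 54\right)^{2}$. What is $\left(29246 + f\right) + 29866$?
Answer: $60073$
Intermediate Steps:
$f = 961$ ($f = 31^{2} = 961$)
$\left(29246 + f\right) + 29866 = \left(29246 + 961\right) + 29866 = 30207 + 29866 = 60073$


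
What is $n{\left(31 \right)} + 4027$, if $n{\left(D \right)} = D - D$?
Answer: $4027$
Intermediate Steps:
$n{\left(D \right)} = 0$
$n{\left(31 \right)} + 4027 = 0 + 4027 = 4027$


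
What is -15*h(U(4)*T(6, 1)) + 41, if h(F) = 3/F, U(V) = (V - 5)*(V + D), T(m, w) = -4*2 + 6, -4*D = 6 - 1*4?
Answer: 242/7 ≈ 34.571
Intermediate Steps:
D = -1/2 (D = -(6 - 1*4)/4 = -(6 - 4)/4 = -1/4*2 = -1/2 ≈ -0.50000)
T(m, w) = -2 (T(m, w) = -8 + 6 = -2)
U(V) = (-5 + V)*(-1/2 + V) (U(V) = (V - 5)*(V - 1/2) = (-5 + V)*(-1/2 + V))
-15*h(U(4)*T(6, 1)) + 41 = -45/((5/2 + 4**2 - 11/2*4)*(-2)) + 41 = -45/((5/2 + 16 - 22)*(-2)) + 41 = -45/((-7/2*(-2))) + 41 = -45/7 + 41 = 242/7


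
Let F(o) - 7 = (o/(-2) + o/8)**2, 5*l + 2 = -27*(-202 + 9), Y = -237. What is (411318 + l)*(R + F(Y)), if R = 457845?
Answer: 61458205620151/320 ≈ 1.9206e+11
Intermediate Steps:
l = 5209/5 (l = -2/5 + (-27*(-202 + 9))/5 = -2/5 + (-27*(-193))/5 = -2/5 + (1/5)*5211 = -2/5 + 5211/5 = 5209/5 ≈ 1041.8)
F(o) = 7 + 9*o**2/64 (F(o) = 7 + (o/(-2) + o/8)**2 = 7 + (o*(-1/2) + o*(1/8))**2 = 7 + (-o/2 + o/8)**2 = 7 + (-3*o/8)**2 = 7 + 9*o**2/64)
(411318 + l)*(R + F(Y)) = (411318 + 5209/5)*(457845 + (7 + (9/64)*(-237)**2)) = 2061799*(457845 + (7 + (9/64)*56169))/5 = 2061799*(457845 + (7 + 505521/64))/5 = 2061799*(457845 + 505969/64)/5 = (2061799/5)*(29808049/64) = 61458205620151/320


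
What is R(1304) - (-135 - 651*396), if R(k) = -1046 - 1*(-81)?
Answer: 256966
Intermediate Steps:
R(k) = -965 (R(k) = -1046 + 81 = -965)
R(1304) - (-135 - 651*396) = -965 - (-135 - 651*396) = -965 - (-135 - 257796) = -965 - 1*(-257931) = -965 + 257931 = 256966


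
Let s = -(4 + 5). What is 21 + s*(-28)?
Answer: 273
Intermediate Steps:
s = -9 (s = -1*9 = -9)
21 + s*(-28) = 21 - 9*(-28) = 21 + 252 = 273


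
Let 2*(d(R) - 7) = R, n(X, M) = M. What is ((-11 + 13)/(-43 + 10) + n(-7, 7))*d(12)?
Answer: 2977/33 ≈ 90.212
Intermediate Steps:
d(R) = 7 + R/2
((-11 + 13)/(-43 + 10) + n(-7, 7))*d(12) = ((-11 + 13)/(-43 + 10) + 7)*(7 + (½)*12) = (2/(-33) + 7)*(7 + 6) = (2*(-1/33) + 7)*13 = (-2/33 + 7)*13 = (229/33)*13 = 2977/33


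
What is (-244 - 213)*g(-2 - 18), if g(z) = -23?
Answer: 10511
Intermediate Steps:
(-244 - 213)*g(-2 - 18) = (-244 - 213)*(-23) = -457*(-23) = 10511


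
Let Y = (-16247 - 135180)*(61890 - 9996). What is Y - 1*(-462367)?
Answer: -7857690371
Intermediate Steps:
Y = -7858152738 (Y = -151427*51894 = -7858152738)
Y - 1*(-462367) = -7858152738 - 1*(-462367) = -7858152738 + 462367 = -7857690371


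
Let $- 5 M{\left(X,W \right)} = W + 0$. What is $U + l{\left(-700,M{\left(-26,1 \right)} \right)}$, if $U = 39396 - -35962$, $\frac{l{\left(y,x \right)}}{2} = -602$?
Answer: $74154$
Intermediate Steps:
$M{\left(X,W \right)} = - \frac{W}{5}$ ($M{\left(X,W \right)} = - \frac{W + 0}{5} = - \frac{W}{5}$)
$l{\left(y,x \right)} = -1204$ ($l{\left(y,x \right)} = 2 \left(-602\right) = -1204$)
$U = 75358$ ($U = 39396 + 35962 = 75358$)
$U + l{\left(-700,M{\left(-26,1 \right)} \right)} = 75358 - 1204 = 74154$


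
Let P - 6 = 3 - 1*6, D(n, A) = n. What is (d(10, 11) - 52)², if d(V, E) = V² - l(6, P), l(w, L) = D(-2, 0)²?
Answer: 1936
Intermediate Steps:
P = 3 (P = 6 + (3 - 1*6) = 6 + (3 - 6) = 6 - 3 = 3)
l(w, L) = 4 (l(w, L) = (-2)² = 4)
d(V, E) = -4 + V² (d(V, E) = V² - 1*4 = V² - 4 = -4 + V²)
(d(10, 11) - 52)² = ((-4 + 10²) - 52)² = ((-4 + 100) - 52)² = (96 - 52)² = 44² = 1936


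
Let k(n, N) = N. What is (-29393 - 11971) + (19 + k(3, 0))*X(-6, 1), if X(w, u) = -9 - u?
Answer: -41554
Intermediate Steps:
(-29393 - 11971) + (19 + k(3, 0))*X(-6, 1) = (-29393 - 11971) + (19 + 0)*(-9 - 1*1) = -41364 + 19*(-9 - 1) = -41364 + 19*(-10) = -41364 - 190 = -41554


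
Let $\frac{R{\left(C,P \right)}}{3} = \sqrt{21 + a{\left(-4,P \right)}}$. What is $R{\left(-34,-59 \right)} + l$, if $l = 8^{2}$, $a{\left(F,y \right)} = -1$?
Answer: $64 + 6 \sqrt{5} \approx 77.416$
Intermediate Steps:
$l = 64$
$R{\left(C,P \right)} = 6 \sqrt{5}$ ($R{\left(C,P \right)} = 3 \sqrt{21 - 1} = 3 \sqrt{20} = 3 \cdot 2 \sqrt{5} = 6 \sqrt{5}$)
$R{\left(-34,-59 \right)} + l = 6 \sqrt{5} + 64 = 64 + 6 \sqrt{5}$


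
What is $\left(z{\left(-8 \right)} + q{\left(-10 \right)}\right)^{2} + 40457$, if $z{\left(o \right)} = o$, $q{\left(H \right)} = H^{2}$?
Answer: $48921$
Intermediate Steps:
$\left(z{\left(-8 \right)} + q{\left(-10 \right)}\right)^{2} + 40457 = \left(-8 + \left(-10\right)^{2}\right)^{2} + 40457 = \left(-8 + 100\right)^{2} + 40457 = 92^{2} + 40457 = 8464 + 40457 = 48921$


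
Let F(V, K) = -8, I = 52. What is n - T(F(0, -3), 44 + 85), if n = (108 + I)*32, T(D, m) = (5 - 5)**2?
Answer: 5120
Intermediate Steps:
T(D, m) = 0 (T(D, m) = 0**2 = 0)
n = 5120 (n = (108 + 52)*32 = 160*32 = 5120)
n - T(F(0, -3), 44 + 85) = 5120 - 1*0 = 5120 + 0 = 5120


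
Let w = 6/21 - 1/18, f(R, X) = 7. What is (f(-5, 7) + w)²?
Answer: 829921/15876 ≈ 52.275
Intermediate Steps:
w = 29/126 (w = 6*(1/21) - 1*1/18 = 2/7 - 1/18 = 29/126 ≈ 0.23016)
(f(-5, 7) + w)² = (7 + 29/126)² = (911/126)² = 829921/15876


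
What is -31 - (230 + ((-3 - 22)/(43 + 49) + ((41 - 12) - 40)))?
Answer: -22975/92 ≈ -249.73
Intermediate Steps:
-31 - (230 + ((-3 - 22)/(43 + 49) + ((41 - 12) - 40))) = -31 - (230 + (-25/92 + (29 - 40))) = -31 - (230 + (-25*1/92 - 11)) = -31 - (230 + (-25/92 - 11)) = -31 - (230 - 1037/92) = -31 - 1*20123/92 = -31 - 20123/92 = -22975/92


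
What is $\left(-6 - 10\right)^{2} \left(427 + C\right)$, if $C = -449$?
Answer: $-5632$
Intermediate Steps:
$\left(-6 - 10\right)^{2} \left(427 + C\right) = \left(-6 - 10\right)^{2} \left(427 - 449\right) = \left(-16\right)^{2} \left(-22\right) = 256 \left(-22\right) = -5632$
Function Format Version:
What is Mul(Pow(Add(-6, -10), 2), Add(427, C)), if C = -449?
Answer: -5632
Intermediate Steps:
Mul(Pow(Add(-6, -10), 2), Add(427, C)) = Mul(Pow(Add(-6, -10), 2), Add(427, -449)) = Mul(Pow(-16, 2), -22) = Mul(256, -22) = -5632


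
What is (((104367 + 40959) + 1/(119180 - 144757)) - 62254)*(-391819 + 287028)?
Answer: -222652847913513/25577 ≈ -8.7052e+9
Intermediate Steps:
(((104367 + 40959) + 1/(119180 - 144757)) - 62254)*(-391819 + 287028) = ((145326 + 1/(-25577)) - 62254)*(-104791) = ((145326 - 1/25577) - 62254)*(-104791) = (3717003101/25577 - 62254)*(-104791) = (2124732543/25577)*(-104791) = -222652847913513/25577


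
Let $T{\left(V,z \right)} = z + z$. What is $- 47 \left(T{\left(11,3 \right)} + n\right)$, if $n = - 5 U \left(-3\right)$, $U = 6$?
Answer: $-4512$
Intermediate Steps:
$T{\left(V,z \right)} = 2 z$
$n = 90$ ($n = - 5 \cdot 6 \left(-3\right) = \left(-5\right) \left(-18\right) = 90$)
$- 47 \left(T{\left(11,3 \right)} + n\right) = - 47 \left(2 \cdot 3 + 90\right) = - 47 \left(6 + 90\right) = \left(-47\right) 96 = -4512$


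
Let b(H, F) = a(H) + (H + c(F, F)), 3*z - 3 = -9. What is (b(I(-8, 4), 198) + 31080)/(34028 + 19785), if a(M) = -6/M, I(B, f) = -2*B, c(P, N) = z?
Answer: 248749/430504 ≈ 0.57781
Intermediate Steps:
z = -2 (z = 1 + (1/3)*(-9) = 1 - 3 = -2)
c(P, N) = -2
b(H, F) = -2 + H - 6/H (b(H, F) = -6/H + (H - 2) = -6/H + (-2 + H) = -2 + H - 6/H)
(b(I(-8, 4), 198) + 31080)/(34028 + 19785) = ((-2 - 2*(-8) - 6/((-2*(-8)))) + 31080)/(34028 + 19785) = ((-2 + 16 - 6/16) + 31080)/53813 = ((-2 + 16 - 6*1/16) + 31080)*(1/53813) = ((-2 + 16 - 3/8) + 31080)*(1/53813) = (109/8 + 31080)*(1/53813) = (248749/8)*(1/53813) = 248749/430504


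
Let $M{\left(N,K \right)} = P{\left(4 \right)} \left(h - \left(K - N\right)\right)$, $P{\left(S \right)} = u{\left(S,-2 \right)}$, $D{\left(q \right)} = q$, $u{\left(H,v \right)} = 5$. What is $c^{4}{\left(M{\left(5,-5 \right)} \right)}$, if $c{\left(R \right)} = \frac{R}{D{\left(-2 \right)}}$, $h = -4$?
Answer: $50625$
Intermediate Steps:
$P{\left(S \right)} = 5$
$M{\left(N,K \right)} = -20 - 5 K + 5 N$ ($M{\left(N,K \right)} = 5 \left(-4 - \left(K - N\right)\right) = 5 \left(-4 + N - K\right) = -20 - 5 K + 5 N$)
$c{\left(R \right)} = - \frac{R}{2}$ ($c{\left(R \right)} = \frac{R}{-2} = R \left(- \frac{1}{2}\right) = - \frac{R}{2}$)
$c^{4}{\left(M{\left(5,-5 \right)} \right)} = \left(- \frac{-20 - -25 + 5 \cdot 5}{2}\right)^{4} = \left(- \frac{-20 + 25 + 25}{2}\right)^{4} = \left(\left(- \frac{1}{2}\right) 30\right)^{4} = \left(-15\right)^{4} = 50625$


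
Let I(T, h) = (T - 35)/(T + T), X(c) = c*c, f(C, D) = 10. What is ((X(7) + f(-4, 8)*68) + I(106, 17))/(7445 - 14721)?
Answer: -154619/1542512 ≈ -0.10024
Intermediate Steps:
X(c) = c²
I(T, h) = (-35 + T)/(2*T) (I(T, h) = (-35 + T)/((2*T)) = (-35 + T)*(1/(2*T)) = (-35 + T)/(2*T))
((X(7) + f(-4, 8)*68) + I(106, 17))/(7445 - 14721) = ((7² + 10*68) + (½)*(-35 + 106)/106)/(7445 - 14721) = ((49 + 680) + (½)*(1/106)*71)/(-7276) = (729 + 71/212)*(-1/7276) = (154619/212)*(-1/7276) = -154619/1542512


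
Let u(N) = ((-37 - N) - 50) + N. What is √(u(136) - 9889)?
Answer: 2*I*√2494 ≈ 99.88*I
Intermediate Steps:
u(N) = -87 (u(N) = (-87 - N) + N = -87)
√(u(136) - 9889) = √(-87 - 9889) = √(-9976) = 2*I*√2494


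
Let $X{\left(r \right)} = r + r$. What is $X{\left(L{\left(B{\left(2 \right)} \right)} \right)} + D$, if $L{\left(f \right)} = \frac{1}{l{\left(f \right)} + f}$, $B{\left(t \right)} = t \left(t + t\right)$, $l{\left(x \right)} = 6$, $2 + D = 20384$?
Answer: $\frac{142675}{7} \approx 20382.0$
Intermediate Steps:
$D = 20382$ ($D = -2 + 20384 = 20382$)
$B{\left(t \right)} = 2 t^{2}$ ($B{\left(t \right)} = t 2 t = 2 t^{2}$)
$L{\left(f \right)} = \frac{1}{6 + f}$
$X{\left(r \right)} = 2 r$
$X{\left(L{\left(B{\left(2 \right)} \right)} \right)} + D = \frac{2}{6 + 2 \cdot 2^{2}} + 20382 = \frac{2}{6 + 2 \cdot 4} + 20382 = \frac{2}{6 + 8} + 20382 = \frac{2}{14} + 20382 = 2 \cdot \frac{1}{14} + 20382 = \frac{1}{7} + 20382 = \frac{142675}{7}$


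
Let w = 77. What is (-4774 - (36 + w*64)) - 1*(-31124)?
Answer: 21386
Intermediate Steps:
(-4774 - (36 + w*64)) - 1*(-31124) = (-4774 - (36 + 77*64)) - 1*(-31124) = (-4774 - (36 + 4928)) + 31124 = (-4774 - 1*4964) + 31124 = (-4774 - 4964) + 31124 = -9738 + 31124 = 21386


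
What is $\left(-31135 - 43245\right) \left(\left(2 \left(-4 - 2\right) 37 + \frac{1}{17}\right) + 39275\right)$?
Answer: $- \frac{49100320640}{17} \approx -2.8883 \cdot 10^{9}$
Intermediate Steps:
$\left(-31135 - 43245\right) \left(\left(2 \left(-4 - 2\right) 37 + \frac{1}{17}\right) + 39275\right) = - 74380 \left(\left(2 \left(-6\right) 37 + \frac{1}{17}\right) + 39275\right) = - 74380 \left(\left(\left(-12\right) 37 + \frac{1}{17}\right) + 39275\right) = - 74380 \left(\left(-444 + \frac{1}{17}\right) + 39275\right) = - 74380 \left(- \frac{7547}{17} + 39275\right) = \left(-74380\right) \frac{660128}{17} = - \frac{49100320640}{17}$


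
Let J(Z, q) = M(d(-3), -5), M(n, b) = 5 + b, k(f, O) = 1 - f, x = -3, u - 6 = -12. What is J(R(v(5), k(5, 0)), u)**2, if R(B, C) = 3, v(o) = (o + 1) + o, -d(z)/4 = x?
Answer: 0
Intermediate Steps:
u = -6 (u = 6 - 12 = -6)
d(z) = 12 (d(z) = -4*(-3) = 12)
v(o) = 1 + 2*o (v(o) = (1 + o) + o = 1 + 2*o)
J(Z, q) = 0 (J(Z, q) = 5 - 5 = 0)
J(R(v(5), k(5, 0)), u)**2 = 0**2 = 0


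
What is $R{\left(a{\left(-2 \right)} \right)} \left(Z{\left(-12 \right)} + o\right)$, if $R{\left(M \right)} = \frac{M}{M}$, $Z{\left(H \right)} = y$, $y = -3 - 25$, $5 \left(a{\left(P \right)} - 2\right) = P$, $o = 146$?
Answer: $118$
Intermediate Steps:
$a{\left(P \right)} = 2 + \frac{P}{5}$
$y = -28$ ($y = -3 - 25 = -28$)
$Z{\left(H \right)} = -28$
$R{\left(M \right)} = 1$
$R{\left(a{\left(-2 \right)} \right)} \left(Z{\left(-12 \right)} + o\right) = 1 \left(-28 + 146\right) = 1 \cdot 118 = 118$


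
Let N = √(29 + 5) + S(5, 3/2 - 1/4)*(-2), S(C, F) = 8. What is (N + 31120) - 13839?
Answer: 17265 + √34 ≈ 17271.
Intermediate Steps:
N = -16 + √34 (N = √(29 + 5) + 8*(-2) = √34 - 16 = -16 + √34 ≈ -10.169)
(N + 31120) - 13839 = ((-16 + √34) + 31120) - 13839 = (31104 + √34) - 13839 = 17265 + √34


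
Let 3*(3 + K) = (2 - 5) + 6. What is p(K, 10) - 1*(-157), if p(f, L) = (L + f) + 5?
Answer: 170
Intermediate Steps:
K = -2 (K = -3 + ((2 - 5) + 6)/3 = -3 + (-3 + 6)/3 = -3 + (1/3)*3 = -3 + 1 = -2)
p(f, L) = 5 + L + f
p(K, 10) - 1*(-157) = (5 + 10 - 2) - 1*(-157) = 13 + 157 = 170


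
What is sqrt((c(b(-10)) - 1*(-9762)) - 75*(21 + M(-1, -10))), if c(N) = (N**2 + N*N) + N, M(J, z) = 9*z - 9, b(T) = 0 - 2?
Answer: sqrt(15618) ≈ 124.97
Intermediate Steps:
b(T) = -2
M(J, z) = -9 + 9*z
c(N) = N + 2*N**2 (c(N) = (N**2 + N**2) + N = 2*N**2 + N = N + 2*N**2)
sqrt((c(b(-10)) - 1*(-9762)) - 75*(21 + M(-1, -10))) = sqrt((-2*(1 + 2*(-2)) - 1*(-9762)) - 75*(21 + (-9 + 9*(-10)))) = sqrt((-2*(1 - 4) + 9762) - 75*(21 + (-9 - 90))) = sqrt((-2*(-3) + 9762) - 75*(21 - 99)) = sqrt((6 + 9762) - 75*(-78)) = sqrt(9768 + 5850) = sqrt(15618)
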